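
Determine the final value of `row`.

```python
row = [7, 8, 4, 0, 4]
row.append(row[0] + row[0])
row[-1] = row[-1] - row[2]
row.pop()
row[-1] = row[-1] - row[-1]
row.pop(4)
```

[7, 8, 4, 0]

append row[0]+row[0] = 7+7 = 14 → [7, 8, 4, 0, 4, 14]
row[-1] = row[-1]-row[2] = 14-4 = 10 → [7, 8, 4, 0, 4, 10]
pop() removes 10 → [7, 8, 4, 0, 4]
row[-1] = row[-1]-row[-1] = 4-4 = 0 → [7, 8, 4, 0, 0]
pop(4) removes 0 → [7, 8, 4, 0]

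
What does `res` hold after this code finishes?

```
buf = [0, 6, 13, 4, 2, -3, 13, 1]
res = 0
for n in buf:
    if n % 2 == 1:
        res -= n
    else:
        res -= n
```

n=0: not odd, res = 0-0 = 0
n=6: not odd, res = 0-6 = -6
n=13: odd, res = (-6)-13 = -19
n=4: not odd, res = (-19)-4 = -23
n=2: not odd, res = (-23)-2 = -25
n=-3: odd, res = (-25)-(-3) = -22
n=13: odd, res = (-22)-13 = -35
n=1: odd, res = (-35)-1 = -36

-36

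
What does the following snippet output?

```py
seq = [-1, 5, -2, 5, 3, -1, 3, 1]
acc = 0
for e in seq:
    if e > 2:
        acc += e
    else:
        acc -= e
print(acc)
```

e=-1: not >2, acc = 0-(-1) = 1
e=5: >2, acc = 1+5 = 6
e=-2: not >2, acc = 6-(-2) = 8
e=5: >2, acc = 8+5 = 13
e=3: >2, acc = 13+3 = 16
e=-1: not >2, acc = 16-(-1) = 17
e=3: >2, acc = 17+3 = 20
e=1: not >2, acc = 20-1 = 19

19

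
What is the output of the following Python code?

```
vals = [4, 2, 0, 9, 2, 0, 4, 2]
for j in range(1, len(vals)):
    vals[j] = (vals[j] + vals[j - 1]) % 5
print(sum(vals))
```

14

j=1: vals[1] = (2+4)%5 = 1 → [4, 1, 0, 9, 2, 0, 4, 2]
j=2: vals[2] = (0+1)%5 = 1 → [4, 1, 1, 9, 2, 0, 4, 2]
j=3: vals[3] = (9+1)%5 = 0 → [4, 1, 1, 0, 2, 0, 4, 2]
j=4: vals[4] = (2+0)%5 = 2 → [4, 1, 1, 0, 2, 0, 4, 2]
j=5: vals[5] = (0+2)%5 = 2 → [4, 1, 1, 0, 2, 2, 4, 2]
j=6: vals[6] = (4+2)%5 = 1 → [4, 1, 1, 0, 2, 2, 1, 2]
j=7: vals[7] = (2+1)%5 = 3 → [4, 1, 1, 0, 2, 2, 1, 3]
sum = 14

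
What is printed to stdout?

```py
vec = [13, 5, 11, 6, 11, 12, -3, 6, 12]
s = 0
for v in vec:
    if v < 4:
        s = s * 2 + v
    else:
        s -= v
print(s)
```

v=13: not <4, s = 0-13 = -13
v=5: not <4, s = (-13)-5 = -18
v=11: not <4, s = (-18)-11 = -29
v=6: not <4, s = (-29)-6 = -35
v=11: not <4, s = (-35)-11 = -46
v=12: not <4, s = (-46)-12 = -58
v=-3: <4, s = (-58)*2+(-3) = -119
v=6: not <4, s = (-119)-6 = -125
v=12: not <4, s = (-125)-12 = -137

-137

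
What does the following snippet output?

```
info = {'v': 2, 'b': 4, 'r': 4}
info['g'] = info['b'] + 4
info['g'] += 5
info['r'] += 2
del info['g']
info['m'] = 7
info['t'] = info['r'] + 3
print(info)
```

{'v': 2, 'b': 4, 'r': 6, 'm': 7, 't': 9}

info['g'] = info['b']+4 = 8 → {'v': 2, 'b': 4, 'r': 4, 'g': 8}
info['g'] = 8+5 = 13 → {'v': 2, 'b': 4, 'r': 4, 'g': 13}
info['r'] = 4+2 = 6 → {'v': 2, 'b': 4, 'r': 6, 'g': 13}
del 'g' → {'v': 2, 'b': 4, 'r': 6}
info['m'] = 7 → {'v': 2, 'b': 4, 'r': 6, 'm': 7}
info['t'] = info['r']+3 = 9 → {'v': 2, 'b': 4, 'r': 6, 'm': 7, 't': 9}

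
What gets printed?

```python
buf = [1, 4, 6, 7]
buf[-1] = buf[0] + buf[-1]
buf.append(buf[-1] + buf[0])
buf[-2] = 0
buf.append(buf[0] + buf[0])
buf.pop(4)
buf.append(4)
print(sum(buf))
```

17

buf[-1] = buf[0]+buf[-1] = 1+7 = 8 → [1, 4, 6, 8]
append buf[-1]+buf[0] = 8+1 = 9 → [1, 4, 6, 8, 9]
buf[-2] = 0 → [1, 4, 6, 0, 9]
append buf[0]+buf[0] = 1+1 = 2 → [1, 4, 6, 0, 9, 2]
pop(4) removes 9 → [1, 4, 6, 0, 2]
append 4 → [1, 4, 6, 0, 2, 4]
sum = 17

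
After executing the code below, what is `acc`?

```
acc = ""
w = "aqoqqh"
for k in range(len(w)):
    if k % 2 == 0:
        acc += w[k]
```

k=0: add 'a' → 'a'
k=1: skip
k=2: add 'o' → 'ao'
k=3: skip
k=4: add 'q' → 'aoq'
k=5: skip

'aoq'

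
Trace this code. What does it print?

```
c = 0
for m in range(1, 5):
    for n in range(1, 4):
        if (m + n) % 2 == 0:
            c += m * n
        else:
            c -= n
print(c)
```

16

m=1,n=1: even sum, c = 0+1 = 1
m=1,n=2: odd sum, c = 1-2 = -1
m=1,n=3: even sum, c = (-1)+3 = 2
m=2,n=1: odd sum, c = 2-1 = 1
m=2,n=2: even sum, c = 1+4 = 5
m=2,n=3: odd sum, c = 5-3 = 2
m=3,n=1: even sum, c = 2+3 = 5
m=3,n=2: odd sum, c = 5-2 = 3
m=3,n=3: even sum, c = 3+9 = 12
m=4,n=1: odd sum, c = 12-1 = 11
m=4,n=2: even sum, c = 11+8 = 19
m=4,n=3: odd sum, c = 19-3 = 16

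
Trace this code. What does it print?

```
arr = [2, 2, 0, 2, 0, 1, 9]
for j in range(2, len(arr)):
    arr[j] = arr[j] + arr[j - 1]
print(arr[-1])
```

14

j=2: arr[2] = 0+2 = 2 → [2, 2, 2, 2, 0, 1, 9]
j=3: arr[3] = 2+2 = 4 → [2, 2, 2, 4, 0, 1, 9]
j=4: arr[4] = 0+4 = 4 → [2, 2, 2, 4, 4, 1, 9]
j=5: arr[5] = 1+4 = 5 → [2, 2, 2, 4, 4, 5, 9]
j=6: arr[6] = 9+5 = 14 → [2, 2, 2, 4, 4, 5, 14]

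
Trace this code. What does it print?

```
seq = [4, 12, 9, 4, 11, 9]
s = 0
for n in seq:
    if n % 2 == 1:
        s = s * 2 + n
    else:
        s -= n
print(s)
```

-77

n=4: not odd, s = 0-4 = -4
n=12: not odd, s = (-4)-12 = -16
n=9: odd, s = (-16)*2+9 = -23
n=4: not odd, s = (-23)-4 = -27
n=11: odd, s = (-27)*2+11 = -43
n=9: odd, s = (-43)*2+9 = -77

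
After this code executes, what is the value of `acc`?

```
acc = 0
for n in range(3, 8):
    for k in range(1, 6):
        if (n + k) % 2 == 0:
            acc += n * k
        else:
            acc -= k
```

n=3,k=1: even sum, acc = 0+3 = 3
n=3,k=2: odd sum, acc = 3-2 = 1
n=3,k=3: even sum, acc = 1+9 = 10
n=3,k=4: odd sum, acc = 10-4 = 6
n=3,k=5: even sum, acc = 6+15 = 21
n=4,k=1: odd sum, acc = 21-1 = 20
n=4,k=2: even sum, acc = 20+8 = 28
n=4,k=3: odd sum, acc = 28-3 = 25
n=4,k=4: even sum, acc = 25+16 = 41
n=4,k=5: odd sum, acc = 41-5 = 36
n=5,k=1: even sum, acc = 36+5 = 41
n=5,k=2: odd sum, acc = 41-2 = 39
n=5,k=3: even sum, acc = 39+15 = 54
n=5,k=4: odd sum, acc = 54-4 = 50
n=5,k=5: even sum, acc = 50+25 = 75
n=6,k=1: odd sum, acc = 75-1 = 74
n=6,k=2: even sum, acc = 74+12 = 86
n=6,k=3: odd sum, acc = 86-3 = 83
n=6,k=4: even sum, acc = 83+24 = 107
n=6,k=5: odd sum, acc = 107-5 = 102
n=7,k=1: even sum, acc = 102+7 = 109
n=7,k=2: odd sum, acc = 109-2 = 107
n=7,k=3: even sum, acc = 107+21 = 128
n=7,k=4: odd sum, acc = 128-4 = 124
n=7,k=5: even sum, acc = 124+35 = 159

159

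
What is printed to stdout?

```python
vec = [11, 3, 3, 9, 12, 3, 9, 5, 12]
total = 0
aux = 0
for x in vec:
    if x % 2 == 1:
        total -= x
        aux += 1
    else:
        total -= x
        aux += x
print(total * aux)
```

-2077

x=11: odd, total = 0-11 = -11; aux=1
x=3: odd, total = (-11)-3 = -14; aux=2
x=3: odd, total = (-14)-3 = -17; aux=3
x=9: odd, total = (-17)-9 = -26; aux=4
x=12: not odd, total = (-26)-12 = -38; aux=16
x=3: odd, total = (-38)-3 = -41; aux=17
x=9: odd, total = (-41)-9 = -50; aux=18
x=5: odd, total = (-50)-5 = -55; aux=19
x=12: not odd, total = (-55)-12 = -67; aux=31
total*aux = (-67)*31 = -2077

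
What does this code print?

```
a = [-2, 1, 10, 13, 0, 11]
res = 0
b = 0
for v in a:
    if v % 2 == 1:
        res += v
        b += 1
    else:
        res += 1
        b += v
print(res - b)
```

17

v=-2: not odd, res = 0+1 = 1; b=-2
v=1: odd, res = 1+1 = 2; b=-1
v=10: not odd, res = 2+1 = 3; b=9
v=13: odd, res = 3+13 = 16; b=10
v=0: not odd, res = 16+1 = 17; b=10
v=11: odd, res = 17+11 = 28; b=11
res-b = 28-11 = 17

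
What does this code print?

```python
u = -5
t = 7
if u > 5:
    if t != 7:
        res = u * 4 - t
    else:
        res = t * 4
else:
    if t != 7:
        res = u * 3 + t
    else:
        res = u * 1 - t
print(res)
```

u=-5, t=7
u > 5 is False; t != 7 is False
→ res = u * 1 - t = -12

-12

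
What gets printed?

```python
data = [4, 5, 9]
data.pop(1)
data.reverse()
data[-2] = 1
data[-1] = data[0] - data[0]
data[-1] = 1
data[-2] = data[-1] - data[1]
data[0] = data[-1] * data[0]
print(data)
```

[0, 1]

pop(1) removes 5 → [4, 9]
reverse → [9, 4]
data[-2] = 1 → [1, 4]
data[-1] = data[0]-data[0] = 1-1 = 0 → [1, 0]
data[-1] = 1 → [1, 1]
data[-2] = data[-1]-data[1] = 1-1 = 0 → [0, 1]
data[0] = data[-1]*data[0] = 1*0 = 0 → [0, 1]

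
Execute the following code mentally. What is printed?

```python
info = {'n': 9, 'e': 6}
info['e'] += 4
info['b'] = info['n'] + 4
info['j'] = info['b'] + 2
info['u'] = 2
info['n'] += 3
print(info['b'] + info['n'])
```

25

info['e'] = 6+4 = 10 → {'n': 9, 'e': 10}
info['b'] = info['n']+4 = 13 → {'n': 9, 'e': 10, 'b': 13}
info['j'] = info['b']+2 = 15 → {'n': 9, 'e': 10, 'b': 13, 'j': 15}
info['u'] = 2 → {'n': 9, 'e': 10, 'b': 13, 'j': 15, 'u': 2}
info['n'] = 9+3 = 12 → {'n': 12, 'e': 10, 'b': 13, 'j': 15, 'u': 2}
info['b']+info['n'] = 13+12 = 25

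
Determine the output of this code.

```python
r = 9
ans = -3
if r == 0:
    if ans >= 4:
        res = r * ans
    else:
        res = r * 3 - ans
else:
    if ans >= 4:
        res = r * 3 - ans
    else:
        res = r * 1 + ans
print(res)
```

6

r=9, ans=-3
r == 0 is False; ans >= 4 is False
→ res = r * 1 + ans = 6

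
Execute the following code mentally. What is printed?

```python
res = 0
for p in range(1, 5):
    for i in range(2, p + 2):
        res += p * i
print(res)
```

p=1,i=2: res = 0+2 = 2
p=2,i=2: res = 2+4 = 6
p=2,i=3: res = 6+6 = 12
p=3,i=2: res = 12+6 = 18
p=3,i=3: res = 18+9 = 27
p=3,i=4: res = 27+12 = 39
p=4,i=2: res = 39+8 = 47
p=4,i=3: res = 47+12 = 59
p=4,i=4: res = 59+16 = 75
p=4,i=5: res = 75+20 = 95

95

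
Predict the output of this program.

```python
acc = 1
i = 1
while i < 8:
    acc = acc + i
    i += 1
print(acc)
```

i=1: acc = 1+1 = 2
i=2: acc = 2+2 = 4
i=3: acc = 4+3 = 7
i=4: acc = 7+4 = 11
i=5: acc = 11+5 = 16
i=6: acc = 16+6 = 22
i=7: acc = 22+7 = 29

29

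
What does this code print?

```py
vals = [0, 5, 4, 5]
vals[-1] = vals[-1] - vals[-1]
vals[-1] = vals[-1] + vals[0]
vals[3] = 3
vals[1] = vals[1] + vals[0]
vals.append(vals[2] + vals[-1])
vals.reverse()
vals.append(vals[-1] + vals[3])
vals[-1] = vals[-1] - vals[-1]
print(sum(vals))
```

vals[-1] = vals[-1]-vals[-1] = 5-5 = 0 → [0, 5, 4, 0]
vals[-1] = vals[-1]+vals[0] = 0+0 = 0 → [0, 5, 4, 0]
vals[3] = 3 → [0, 5, 4, 3]
vals[1] = vals[1]+vals[0] = 5+0 = 5 → [0, 5, 4, 3]
append vals[2]+vals[-1] = 4+3 = 7 → [0, 5, 4, 3, 7]
reverse → [7, 3, 4, 5, 0]
append vals[-1]+vals[3] = 0+5 = 5 → [7, 3, 4, 5, 0, 5]
vals[-1] = vals[-1]-vals[-1] = 5-5 = 0 → [7, 3, 4, 5, 0, 0]
sum = 19

19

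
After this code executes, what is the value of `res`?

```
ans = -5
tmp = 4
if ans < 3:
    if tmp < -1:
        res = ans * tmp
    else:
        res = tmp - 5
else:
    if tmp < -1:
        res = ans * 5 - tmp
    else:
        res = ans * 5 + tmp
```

-1

ans=-5, tmp=4
ans < 3 is True; tmp < -1 is False
→ res = tmp - 5 = -1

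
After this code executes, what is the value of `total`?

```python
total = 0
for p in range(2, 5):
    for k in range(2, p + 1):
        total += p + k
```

36

p=2,k=2: total = 0+4 = 4
p=3,k=2: total = 4+5 = 9
p=3,k=3: total = 9+6 = 15
p=4,k=2: total = 15+6 = 21
p=4,k=3: total = 21+7 = 28
p=4,k=4: total = 28+8 = 36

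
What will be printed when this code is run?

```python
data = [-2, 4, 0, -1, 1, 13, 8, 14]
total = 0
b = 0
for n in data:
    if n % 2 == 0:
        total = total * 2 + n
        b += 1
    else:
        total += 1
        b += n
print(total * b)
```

756

n=-2: even, total = 0*2+(-2) = -2; b=1
n=4: even, total = (-2)*2+4 = 0; b=2
n=0: even, total = 0*2+0 = 0; b=3
n=-1: not even, total = 0+1 = 1; b=2
n=1: not even, total = 1+1 = 2; b=3
n=13: not even, total = 2+1 = 3; b=16
n=8: even, total = 3*2+8 = 14; b=17
n=14: even, total = 14*2+14 = 42; b=18
total*b = 42*18 = 756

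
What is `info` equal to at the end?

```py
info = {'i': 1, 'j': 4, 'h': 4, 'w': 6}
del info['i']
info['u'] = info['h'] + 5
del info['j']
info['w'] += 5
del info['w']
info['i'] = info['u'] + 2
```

{'h': 4, 'u': 9, 'i': 11}

del 'i' → {'j': 4, 'h': 4, 'w': 6}
info['u'] = info['h']+5 = 9 → {'j': 4, 'h': 4, 'w': 6, 'u': 9}
del 'j' → {'h': 4, 'w': 6, 'u': 9}
info['w'] = 6+5 = 11 → {'h': 4, 'w': 11, 'u': 9}
del 'w' → {'h': 4, 'u': 9}
info['i'] = info['u']+2 = 11 → {'h': 4, 'u': 9, 'i': 11}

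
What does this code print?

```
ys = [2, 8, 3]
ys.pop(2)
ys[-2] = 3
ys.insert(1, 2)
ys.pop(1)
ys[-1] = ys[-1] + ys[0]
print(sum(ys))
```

pop(2) removes 3 → [2, 8]
ys[-2] = 3 → [3, 8]
insert 2 at 1 → [3, 2, 8]
pop(1) removes 2 → [3, 8]
ys[-1] = ys[-1]+ys[0] = 8+3 = 11 → [3, 11]
sum = 14

14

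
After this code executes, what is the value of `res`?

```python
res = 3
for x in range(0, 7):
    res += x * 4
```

x=0: res = 3+0*4 = 3
x=1: res = 3+1*4 = 7
x=2: res = 7+2*4 = 15
x=3: res = 15+3*4 = 27
x=4: res = 27+4*4 = 43
x=5: res = 43+5*4 = 63
x=6: res = 63+6*4 = 87

87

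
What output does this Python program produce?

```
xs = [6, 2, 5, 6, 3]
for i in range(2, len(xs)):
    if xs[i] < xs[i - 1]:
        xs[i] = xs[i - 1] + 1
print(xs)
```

i=2: 5>=2, unchanged → [6, 2, 5, 6, 3]
i=3: 6>=5, unchanged → [6, 2, 5, 6, 3]
i=4: 3<6, xs[4] = 6+1 = 7 → [6, 2, 5, 6, 7]

[6, 2, 5, 6, 7]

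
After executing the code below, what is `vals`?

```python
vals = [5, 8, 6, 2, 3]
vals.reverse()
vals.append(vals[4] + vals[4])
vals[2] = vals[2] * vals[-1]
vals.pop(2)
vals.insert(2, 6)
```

[3, 2, 6, 8, 5, 10]

reverse → [3, 2, 6, 8, 5]
append vals[4]+vals[4] = 5+5 = 10 → [3, 2, 6, 8, 5, 10]
vals[2] = vals[2]*vals[-1] = 6*10 = 60 → [3, 2, 60, 8, 5, 10]
pop(2) removes 60 → [3, 2, 8, 5, 10]
insert 6 at 2 → [3, 2, 6, 8, 5, 10]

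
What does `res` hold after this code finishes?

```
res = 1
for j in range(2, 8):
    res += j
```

28

j=2: res = 1+2 = 3
j=3: res = 3+3 = 6
j=4: res = 6+4 = 10
j=5: res = 10+5 = 15
j=6: res = 15+6 = 21
j=7: res = 21+7 = 28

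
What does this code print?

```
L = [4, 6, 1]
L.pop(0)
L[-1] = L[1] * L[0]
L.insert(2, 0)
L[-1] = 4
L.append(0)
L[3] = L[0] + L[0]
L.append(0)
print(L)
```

pop(0) removes 4 → [6, 1]
L[-1] = L[1]*L[0] = 1*6 = 6 → [6, 6]
insert 0 at 2 → [6, 6, 0]
L[-1] = 4 → [6, 6, 4]
append 0 → [6, 6, 4, 0]
L[3] = L[0]+L[0] = 6+6 = 12 → [6, 6, 4, 12]
append 0 → [6, 6, 4, 12, 0]

[6, 6, 4, 12, 0]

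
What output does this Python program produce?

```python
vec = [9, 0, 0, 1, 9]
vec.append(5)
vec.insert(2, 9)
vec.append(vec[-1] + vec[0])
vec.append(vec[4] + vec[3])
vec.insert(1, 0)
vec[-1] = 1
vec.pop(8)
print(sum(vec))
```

34

append 5 → [9, 0, 0, 1, 9, 5]
insert 9 at 2 → [9, 0, 9, 0, 1, 9, 5]
append vec[-1]+vec[0] = 5+9 = 14 → [9, 0, 9, 0, 1, 9, 5, 14]
append vec[4]+vec[3] = 1+0 = 1 → [9, 0, 9, 0, 1, 9, 5, 14, 1]
insert 0 at 1 → [9, 0, 0, 9, 0, 1, 9, 5, 14, 1]
vec[-1] = 1 → [9, 0, 0, 9, 0, 1, 9, 5, 14, 1]
pop(8) removes 14 → [9, 0, 0, 9, 0, 1, 9, 5, 1]
sum = 34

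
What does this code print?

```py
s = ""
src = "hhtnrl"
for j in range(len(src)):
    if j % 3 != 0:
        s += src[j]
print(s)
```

htrl

j=0: skip
j=1: add 'h' → 'h'
j=2: add 't' → 'ht'
j=3: skip
j=4: add 'r' → 'htr'
j=5: add 'l' → 'htrl'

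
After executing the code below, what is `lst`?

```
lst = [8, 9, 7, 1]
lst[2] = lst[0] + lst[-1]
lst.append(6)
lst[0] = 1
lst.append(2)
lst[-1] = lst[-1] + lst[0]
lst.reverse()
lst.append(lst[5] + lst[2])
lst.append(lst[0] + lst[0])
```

[3, 6, 1, 9, 9, 1, 2, 6]

lst[2] = lst[0]+lst[-1] = 8+1 = 9 → [8, 9, 9, 1]
append 6 → [8, 9, 9, 1, 6]
lst[0] = 1 → [1, 9, 9, 1, 6]
append 2 → [1, 9, 9, 1, 6, 2]
lst[-1] = lst[-1]+lst[0] = 2+1 = 3 → [1, 9, 9, 1, 6, 3]
reverse → [3, 6, 1, 9, 9, 1]
append lst[5]+lst[2] = 1+1 = 2 → [3, 6, 1, 9, 9, 1, 2]
append lst[0]+lst[0] = 3+3 = 6 → [3, 6, 1, 9, 9, 1, 2, 6]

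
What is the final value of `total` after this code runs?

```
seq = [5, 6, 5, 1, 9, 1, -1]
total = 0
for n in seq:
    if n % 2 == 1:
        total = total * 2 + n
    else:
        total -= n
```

93

n=5: odd, total = 0*2+5 = 5
n=6: not odd, total = 5-6 = -1
n=5: odd, total = (-1)*2+5 = 3
n=1: odd, total = 3*2+1 = 7
n=9: odd, total = 7*2+9 = 23
n=1: odd, total = 23*2+1 = 47
n=-1: odd, total = 47*2+(-1) = 93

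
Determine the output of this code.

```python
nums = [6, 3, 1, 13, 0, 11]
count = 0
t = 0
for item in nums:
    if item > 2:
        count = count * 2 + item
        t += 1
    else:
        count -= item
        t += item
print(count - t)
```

88

item=6: >2, count = 0*2+6 = 6; t=1
item=3: >2, count = 6*2+3 = 15; t=2
item=1: not >2, count = 15-1 = 14; t=3
item=13: >2, count = 14*2+13 = 41; t=4
item=0: not >2, count = 41-0 = 41; t=4
item=11: >2, count = 41*2+11 = 93; t=5
count-t = 93-5 = 88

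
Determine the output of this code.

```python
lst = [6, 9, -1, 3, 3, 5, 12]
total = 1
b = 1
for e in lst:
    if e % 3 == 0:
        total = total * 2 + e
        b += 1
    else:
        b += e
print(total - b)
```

220

e=6: %3==0, total = 1*2+6 = 8; b=2
e=9: %3==0, total = 8*2+9 = 25; b=3
e=-1: not %3==0; b=2
e=3: %3==0, total = 25*2+3 = 53; b=3
e=3: %3==0, total = 53*2+3 = 109; b=4
e=5: not %3==0; b=9
e=12: %3==0, total = 109*2+12 = 230; b=10
total-b = 230-10 = 220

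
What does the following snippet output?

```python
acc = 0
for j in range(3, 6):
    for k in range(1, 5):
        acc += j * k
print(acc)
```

120

j=3,k=1: acc = 0+3 = 3
j=3,k=2: acc = 3+6 = 9
j=3,k=3: acc = 9+9 = 18
j=3,k=4: acc = 18+12 = 30
j=4,k=1: acc = 30+4 = 34
j=4,k=2: acc = 34+8 = 42
j=4,k=3: acc = 42+12 = 54
j=4,k=4: acc = 54+16 = 70
j=5,k=1: acc = 70+5 = 75
j=5,k=2: acc = 75+10 = 85
j=5,k=3: acc = 85+15 = 100
j=5,k=4: acc = 100+20 = 120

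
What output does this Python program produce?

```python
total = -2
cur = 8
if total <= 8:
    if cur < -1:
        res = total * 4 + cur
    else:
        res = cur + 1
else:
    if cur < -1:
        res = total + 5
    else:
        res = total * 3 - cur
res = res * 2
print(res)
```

18

total=-2, cur=8
total <= 8 is True; cur < -1 is False
→ res = cur + 1 = 9
res = 9*2 = 18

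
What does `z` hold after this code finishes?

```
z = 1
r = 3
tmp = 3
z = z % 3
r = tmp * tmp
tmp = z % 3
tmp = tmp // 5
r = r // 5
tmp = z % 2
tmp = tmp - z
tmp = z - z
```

1

z = 1%3 = 1
r = 3*3 = 9
tmp = 1%3 = 1
tmp = 1//5 = 0
r = 9//5 = 1
tmp = 1%2 = 1
tmp = 1-1 = 0
tmp = 1-1 = 0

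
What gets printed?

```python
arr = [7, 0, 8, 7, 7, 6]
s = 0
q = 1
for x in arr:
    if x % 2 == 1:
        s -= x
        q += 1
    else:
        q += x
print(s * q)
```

x=7: odd, s = 0-7 = -7; q=2
x=0: not odd; q=2
x=8: not odd; q=10
x=7: odd, s = (-7)-7 = -14; q=11
x=7: odd, s = (-14)-7 = -21; q=12
x=6: not odd; q=18
s*q = (-21)*18 = -378

-378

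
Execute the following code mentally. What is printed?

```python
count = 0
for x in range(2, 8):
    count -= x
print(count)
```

-27

x=2: count = 0-2 = -2
x=3: count = (-2)-3 = -5
x=4: count = (-5)-4 = -9
x=5: count = (-9)-5 = -14
x=6: count = (-14)-6 = -20
x=7: count = (-20)-7 = -27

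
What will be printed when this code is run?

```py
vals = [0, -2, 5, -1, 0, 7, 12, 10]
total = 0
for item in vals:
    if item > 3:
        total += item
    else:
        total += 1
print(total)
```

38

item=0: not >3, total = 0+1 = 1
item=-2: not >3, total = 1+1 = 2
item=5: >3, total = 2+5 = 7
item=-1: not >3, total = 7+1 = 8
item=0: not >3, total = 8+1 = 9
item=7: >3, total = 9+7 = 16
item=12: >3, total = 16+12 = 28
item=10: >3, total = 28+10 = 38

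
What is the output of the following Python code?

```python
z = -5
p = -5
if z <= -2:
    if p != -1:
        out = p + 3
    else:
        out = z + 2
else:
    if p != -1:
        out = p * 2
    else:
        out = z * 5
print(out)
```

z=-5, p=-5
z <= -2 is True; p != -1 is True
→ out = p + 3 = -2

-2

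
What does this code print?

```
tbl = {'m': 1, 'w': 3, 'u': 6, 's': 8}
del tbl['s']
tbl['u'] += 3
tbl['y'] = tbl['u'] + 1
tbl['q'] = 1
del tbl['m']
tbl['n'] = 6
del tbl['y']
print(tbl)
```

del 's' → {'m': 1, 'w': 3, 'u': 6}
tbl['u'] = 6+3 = 9 → {'m': 1, 'w': 3, 'u': 9}
tbl['y'] = tbl['u']+1 = 10 → {'m': 1, 'w': 3, 'u': 9, 'y': 10}
tbl['q'] = 1 → {'m': 1, 'w': 3, 'u': 9, 'y': 10, 'q': 1}
del 'm' → {'w': 3, 'u': 9, 'y': 10, 'q': 1}
tbl['n'] = 6 → {'w': 3, 'u': 9, 'y': 10, 'q': 1, 'n': 6}
del 'y' → {'w': 3, 'u': 9, 'q': 1, 'n': 6}

{'w': 3, 'u': 9, 'q': 1, 'n': 6}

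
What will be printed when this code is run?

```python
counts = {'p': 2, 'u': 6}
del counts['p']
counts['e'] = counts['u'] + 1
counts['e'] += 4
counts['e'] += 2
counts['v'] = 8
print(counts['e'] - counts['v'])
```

5

del 'p' → {'u': 6}
counts['e'] = counts['u']+1 = 7 → {'u': 6, 'e': 7}
counts['e'] = 7+4 = 11 → {'u': 6, 'e': 11}
counts['e'] = 11+2 = 13 → {'u': 6, 'e': 13}
counts['v'] = 8 → {'u': 6, 'e': 13, 'v': 8}
counts['e']-counts['v'] = 13-8 = 5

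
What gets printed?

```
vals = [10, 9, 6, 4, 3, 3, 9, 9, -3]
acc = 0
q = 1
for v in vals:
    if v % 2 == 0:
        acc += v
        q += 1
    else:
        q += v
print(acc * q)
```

680

v=10: even, acc = 0+10 = 10; q=2
v=9: not even; q=11
v=6: even, acc = 10+6 = 16; q=12
v=4: even, acc = 16+4 = 20; q=13
v=3: not even; q=16
v=3: not even; q=19
v=9: not even; q=28
v=9: not even; q=37
v=-3: not even; q=34
acc*q = 20*34 = 680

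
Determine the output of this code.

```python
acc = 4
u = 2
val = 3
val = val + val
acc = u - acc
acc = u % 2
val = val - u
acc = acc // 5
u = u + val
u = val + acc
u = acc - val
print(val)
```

4

val = 3+3 = 6
acc = 2-4 = -2
acc = 2%2 = 0
val = 6-2 = 4
acc = 0//5 = 0
u = 2+4 = 6
u = 4+0 = 4
u = 0-4 = -4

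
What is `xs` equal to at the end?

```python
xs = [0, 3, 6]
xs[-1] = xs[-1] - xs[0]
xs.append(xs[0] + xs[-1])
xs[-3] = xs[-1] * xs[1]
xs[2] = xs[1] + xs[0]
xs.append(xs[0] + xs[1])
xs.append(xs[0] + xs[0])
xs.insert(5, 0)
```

[0, 18, 18, 6, 18, 0, 0]

xs[-1] = xs[-1]-xs[0] = 6-0 = 6 → [0, 3, 6]
append xs[0]+xs[-1] = 0+6 = 6 → [0, 3, 6, 6]
xs[-3] = xs[-1]*xs[1] = 6*3 = 18 → [0, 18, 6, 6]
xs[2] = xs[1]+xs[0] = 18+0 = 18 → [0, 18, 18, 6]
append xs[0]+xs[1] = 0+18 = 18 → [0, 18, 18, 6, 18]
append xs[0]+xs[0] = 0+0 = 0 → [0, 18, 18, 6, 18, 0]
insert 0 at 5 → [0, 18, 18, 6, 18, 0, 0]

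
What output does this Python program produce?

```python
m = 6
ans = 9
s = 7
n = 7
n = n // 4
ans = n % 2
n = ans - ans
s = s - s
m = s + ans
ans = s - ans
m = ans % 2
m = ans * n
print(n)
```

n = 7//4 = 1
ans = 1%2 = 1
n = 1-1 = 0
s = 7-7 = 0
m = 0+1 = 1
ans = 0-1 = -1
m = (-1)%2 = 1
m = (-1)*0 = 0

0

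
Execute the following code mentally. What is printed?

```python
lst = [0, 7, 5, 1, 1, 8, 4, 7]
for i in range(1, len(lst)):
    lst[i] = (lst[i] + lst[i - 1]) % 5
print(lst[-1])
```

3

i=1: lst[1] = (7+0)%5 = 2 → [0, 2, 5, 1, 1, 8, 4, 7]
i=2: lst[2] = (5+2)%5 = 2 → [0, 2, 2, 1, 1, 8, 4, 7]
i=3: lst[3] = (1+2)%5 = 3 → [0, 2, 2, 3, 1, 8, 4, 7]
i=4: lst[4] = (1+3)%5 = 4 → [0, 2, 2, 3, 4, 8, 4, 7]
i=5: lst[5] = (8+4)%5 = 2 → [0, 2, 2, 3, 4, 2, 4, 7]
i=6: lst[6] = (4+2)%5 = 1 → [0, 2, 2, 3, 4, 2, 1, 7]
i=7: lst[7] = (7+1)%5 = 3 → [0, 2, 2, 3, 4, 2, 1, 3]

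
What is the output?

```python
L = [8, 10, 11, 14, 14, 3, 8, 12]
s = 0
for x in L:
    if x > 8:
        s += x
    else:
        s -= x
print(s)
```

x=8: not >8, s = 0-8 = -8
x=10: >8, s = (-8)+10 = 2
x=11: >8, s = 2+11 = 13
x=14: >8, s = 13+14 = 27
x=14: >8, s = 27+14 = 41
x=3: not >8, s = 41-3 = 38
x=8: not >8, s = 38-8 = 30
x=12: >8, s = 30+12 = 42

42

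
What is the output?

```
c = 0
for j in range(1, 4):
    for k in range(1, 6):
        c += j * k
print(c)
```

90

j=1,k=1: c = 0+1 = 1
j=1,k=2: c = 1+2 = 3
j=1,k=3: c = 3+3 = 6
j=1,k=4: c = 6+4 = 10
j=1,k=5: c = 10+5 = 15
j=2,k=1: c = 15+2 = 17
j=2,k=2: c = 17+4 = 21
j=2,k=3: c = 21+6 = 27
j=2,k=4: c = 27+8 = 35
j=2,k=5: c = 35+10 = 45
j=3,k=1: c = 45+3 = 48
j=3,k=2: c = 48+6 = 54
j=3,k=3: c = 54+9 = 63
j=3,k=4: c = 63+12 = 75
j=3,k=5: c = 75+15 = 90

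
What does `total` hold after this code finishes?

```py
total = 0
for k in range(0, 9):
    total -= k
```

k=0: total = 0-0 = 0
k=1: total = 0-1 = -1
k=2: total = (-1)-2 = -3
k=3: total = (-3)-3 = -6
k=4: total = (-6)-4 = -10
k=5: total = (-10)-5 = -15
k=6: total = (-15)-6 = -21
k=7: total = (-21)-7 = -28
k=8: total = (-28)-8 = -36

-36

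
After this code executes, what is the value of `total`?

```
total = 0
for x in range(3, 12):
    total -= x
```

x=3: total = 0-3 = -3
x=4: total = (-3)-4 = -7
x=5: total = (-7)-5 = -12
x=6: total = (-12)-6 = -18
x=7: total = (-18)-7 = -25
x=8: total = (-25)-8 = -33
x=9: total = (-33)-9 = -42
x=10: total = (-42)-10 = -52
x=11: total = (-52)-11 = -63

-63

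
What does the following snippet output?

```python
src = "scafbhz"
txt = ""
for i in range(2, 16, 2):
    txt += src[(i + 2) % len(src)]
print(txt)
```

bzcfhsa

i=2: add src[4]='b' → 'b'
i=4: add src[6]='z' → 'bz'
i=6: add src[1]='c' → 'bzc'
i=8: add src[3]='f' → 'bzcf'
i=10: add src[5]='h' → 'bzcfh'
i=12: add src[0]='s' → 'bzcfhs'
i=14: add src[2]='a' → 'bzcfhsa'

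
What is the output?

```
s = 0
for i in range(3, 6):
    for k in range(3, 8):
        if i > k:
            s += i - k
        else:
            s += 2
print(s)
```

28

i=3,k=3: not 3>3, s = 0+2 = 2
i=3,k=4: not 3>4, s = 2+2 = 4
i=3,k=5: not 3>5, s = 4+2 = 6
i=3,k=6: not 3>6, s = 6+2 = 8
i=3,k=7: not 3>7, s = 8+2 = 10
i=4,k=3: 4>3, s = 10+1 = 11
i=4,k=4: not 4>4, s = 11+2 = 13
i=4,k=5: not 4>5, s = 13+2 = 15
i=4,k=6: not 4>6, s = 15+2 = 17
i=4,k=7: not 4>7, s = 17+2 = 19
i=5,k=3: 5>3, s = 19+2 = 21
i=5,k=4: 5>4, s = 21+1 = 22
i=5,k=5: not 5>5, s = 22+2 = 24
i=5,k=6: not 5>6, s = 24+2 = 26
i=5,k=7: not 5>7, s = 26+2 = 28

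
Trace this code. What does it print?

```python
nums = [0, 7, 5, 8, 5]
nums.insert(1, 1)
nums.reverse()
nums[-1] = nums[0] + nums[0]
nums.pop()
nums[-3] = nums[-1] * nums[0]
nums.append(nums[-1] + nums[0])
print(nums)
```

[5, 8, 5, 7, 1, 6]

insert 1 at 1 → [0, 1, 7, 5, 8, 5]
reverse → [5, 8, 5, 7, 1, 0]
nums[-1] = nums[0]+nums[0] = 5+5 = 10 → [5, 8, 5, 7, 1, 10]
pop() removes 10 → [5, 8, 5, 7, 1]
nums[-3] = nums[-1]*nums[0] = 1*5 = 5 → [5, 8, 5, 7, 1]
append nums[-1]+nums[0] = 1+5 = 6 → [5, 8, 5, 7, 1, 6]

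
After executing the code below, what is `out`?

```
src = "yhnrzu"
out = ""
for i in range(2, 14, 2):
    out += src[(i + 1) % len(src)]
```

i=2: add src[3]='r' → 'r'
i=4: add src[5]='u' → 'ru'
i=6: add src[1]='h' → 'ruh'
i=8: add src[3]='r' → 'ruhr'
i=10: add src[5]='u' → 'ruhru'
i=12: add src[1]='h' → 'ruhruh'

'ruhruh'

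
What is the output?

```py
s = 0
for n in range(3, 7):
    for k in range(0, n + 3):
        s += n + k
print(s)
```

n=3,k=0: s = 0+3 = 3
n=3,k=1: s = 3+4 = 7
n=3,k=2: s = 7+5 = 12
n=3,k=3: s = 12+6 = 18
n=3,k=4: s = 18+7 = 25
n=3,k=5: s = 25+8 = 33
n=4,k=0: s = 33+4 = 37
n=4,k=1: s = 37+5 = 42
n=4,k=2: s = 42+6 = 48
n=4,k=3: s = 48+7 = 55
n=4,k=4: s = 55+8 = 63
n=4,k=5: s = 63+9 = 72
n=4,k=6: s = 72+10 = 82
n=5,k=0: s = 82+5 = 87
n=5,k=1: s = 87+6 = 93
n=5,k=2: s = 93+7 = 100
n=5,k=3: s = 100+8 = 108
n=5,k=4: s = 108+9 = 117
n=5,k=5: s = 117+10 = 127
n=5,k=6: s = 127+11 = 138
n=5,k=7: s = 138+12 = 150
n=6,k=0: s = 150+6 = 156
n=6,k=1: s = 156+7 = 163
n=6,k=2: s = 163+8 = 171
n=6,k=3: s = 171+9 = 180
n=6,k=4: s = 180+10 = 190
n=6,k=5: s = 190+11 = 201
n=6,k=6: s = 201+12 = 213
n=6,k=7: s = 213+13 = 226
n=6,k=8: s = 226+14 = 240

240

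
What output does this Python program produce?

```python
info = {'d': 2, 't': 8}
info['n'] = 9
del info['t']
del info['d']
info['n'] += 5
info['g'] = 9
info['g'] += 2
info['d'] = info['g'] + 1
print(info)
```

{'n': 14, 'g': 11, 'd': 12}

info['n'] = 9 → {'d': 2, 't': 8, 'n': 9}
del 't' → {'d': 2, 'n': 9}
del 'd' → {'n': 9}
info['n'] = 9+5 = 14 → {'n': 14}
info['g'] = 9 → {'n': 14, 'g': 9}
info['g'] = 9+2 = 11 → {'n': 14, 'g': 11}
info['d'] = info['g']+1 = 12 → {'n': 14, 'g': 11, 'd': 12}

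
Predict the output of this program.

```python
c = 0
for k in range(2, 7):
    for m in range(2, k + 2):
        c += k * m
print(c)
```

k=2,m=2: c = 0+4 = 4
k=2,m=3: c = 4+6 = 10
k=3,m=2: c = 10+6 = 16
k=3,m=3: c = 16+9 = 25
k=3,m=4: c = 25+12 = 37
k=4,m=2: c = 37+8 = 45
k=4,m=3: c = 45+12 = 57
k=4,m=4: c = 57+16 = 73
k=4,m=5: c = 73+20 = 93
k=5,m=2: c = 93+10 = 103
k=5,m=3: c = 103+15 = 118
k=5,m=4: c = 118+20 = 138
k=5,m=5: c = 138+25 = 163
k=5,m=6: c = 163+30 = 193
k=6,m=2: c = 193+12 = 205
k=6,m=3: c = 205+18 = 223
k=6,m=4: c = 223+24 = 247
k=6,m=5: c = 247+30 = 277
k=6,m=6: c = 277+36 = 313
k=6,m=7: c = 313+42 = 355

355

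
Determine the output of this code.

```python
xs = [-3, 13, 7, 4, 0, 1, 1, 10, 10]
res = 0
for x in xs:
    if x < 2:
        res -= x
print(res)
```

x=-3: <2, res = 0-(-3) = 3
x=13: not <2
x=7: not <2
x=4: not <2
x=0: <2, res = 3-0 = 3
x=1: <2, res = 3-1 = 2
x=1: <2, res = 2-1 = 1
x=10: not <2
x=10: not <2

1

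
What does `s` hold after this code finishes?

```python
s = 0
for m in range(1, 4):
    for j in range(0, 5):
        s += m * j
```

60

m=1,j=0: s = 0+0 = 0
m=1,j=1: s = 0+1 = 1
m=1,j=2: s = 1+2 = 3
m=1,j=3: s = 3+3 = 6
m=1,j=4: s = 6+4 = 10
m=2,j=0: s = 10+0 = 10
m=2,j=1: s = 10+2 = 12
m=2,j=2: s = 12+4 = 16
m=2,j=3: s = 16+6 = 22
m=2,j=4: s = 22+8 = 30
m=3,j=0: s = 30+0 = 30
m=3,j=1: s = 30+3 = 33
m=3,j=2: s = 33+6 = 39
m=3,j=3: s = 39+9 = 48
m=3,j=4: s = 48+12 = 60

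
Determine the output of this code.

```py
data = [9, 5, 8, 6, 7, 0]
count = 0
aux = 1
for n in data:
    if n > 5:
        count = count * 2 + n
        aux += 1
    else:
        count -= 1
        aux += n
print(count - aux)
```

104

n=9: >5, count = 0*2+9 = 9; aux=2
n=5: not >5, count = 9-1 = 8; aux=7
n=8: >5, count = 8*2+8 = 24; aux=8
n=6: >5, count = 24*2+6 = 54; aux=9
n=7: >5, count = 54*2+7 = 115; aux=10
n=0: not >5, count = 115-1 = 114; aux=10
count-aux = 114-10 = 104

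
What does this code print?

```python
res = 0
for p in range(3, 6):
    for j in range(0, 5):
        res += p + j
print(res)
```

p=3,j=0: res = 0+3 = 3
p=3,j=1: res = 3+4 = 7
p=3,j=2: res = 7+5 = 12
p=3,j=3: res = 12+6 = 18
p=3,j=4: res = 18+7 = 25
p=4,j=0: res = 25+4 = 29
p=4,j=1: res = 29+5 = 34
p=4,j=2: res = 34+6 = 40
p=4,j=3: res = 40+7 = 47
p=4,j=4: res = 47+8 = 55
p=5,j=0: res = 55+5 = 60
p=5,j=1: res = 60+6 = 66
p=5,j=2: res = 66+7 = 73
p=5,j=3: res = 73+8 = 81
p=5,j=4: res = 81+9 = 90

90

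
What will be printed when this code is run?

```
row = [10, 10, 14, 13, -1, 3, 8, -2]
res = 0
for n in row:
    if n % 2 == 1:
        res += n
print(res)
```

15

n=10: not odd
n=10: not odd
n=14: not odd
n=13: odd, res = 0+13 = 13
n=-1: odd, res = 13+(-1) = 12
n=3: odd, res = 12+3 = 15
n=8: not odd
n=-2: not odd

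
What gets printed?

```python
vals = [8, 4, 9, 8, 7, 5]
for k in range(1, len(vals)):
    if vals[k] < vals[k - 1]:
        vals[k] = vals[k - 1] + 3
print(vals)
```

[8, 11, 14, 17, 20, 23]

k=1: 4<8, vals[1] = 8+3 = 11 → [8, 11, 9, 8, 7, 5]
k=2: 9<11, vals[2] = 11+3 = 14 → [8, 11, 14, 8, 7, 5]
k=3: 8<14, vals[3] = 14+3 = 17 → [8, 11, 14, 17, 7, 5]
k=4: 7<17, vals[4] = 17+3 = 20 → [8, 11, 14, 17, 20, 5]
k=5: 5<20, vals[5] = 20+3 = 23 → [8, 11, 14, 17, 20, 23]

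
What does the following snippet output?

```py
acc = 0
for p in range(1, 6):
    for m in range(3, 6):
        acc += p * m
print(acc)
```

p=1,m=3: acc = 0+3 = 3
p=1,m=4: acc = 3+4 = 7
p=1,m=5: acc = 7+5 = 12
p=2,m=3: acc = 12+6 = 18
p=2,m=4: acc = 18+8 = 26
p=2,m=5: acc = 26+10 = 36
p=3,m=3: acc = 36+9 = 45
p=3,m=4: acc = 45+12 = 57
p=3,m=5: acc = 57+15 = 72
p=4,m=3: acc = 72+12 = 84
p=4,m=4: acc = 84+16 = 100
p=4,m=5: acc = 100+20 = 120
p=5,m=3: acc = 120+15 = 135
p=5,m=4: acc = 135+20 = 155
p=5,m=5: acc = 155+25 = 180

180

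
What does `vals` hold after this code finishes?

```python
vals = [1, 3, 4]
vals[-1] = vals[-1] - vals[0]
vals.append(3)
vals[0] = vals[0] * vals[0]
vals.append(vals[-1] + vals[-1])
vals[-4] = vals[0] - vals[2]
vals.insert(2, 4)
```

vals[-1] = vals[-1]-vals[0] = 4-1 = 3 → [1, 3, 3]
append 3 → [1, 3, 3, 3]
vals[0] = vals[0]*vals[0] = 1*1 = 1 → [1, 3, 3, 3]
append vals[-1]+vals[-1] = 3+3 = 6 → [1, 3, 3, 3, 6]
vals[-4] = vals[0]-vals[2] = 1-3 = -2 → [1, -2, 3, 3, 6]
insert 4 at 2 → [1, -2, 4, 3, 3, 6]

[1, -2, 4, 3, 3, 6]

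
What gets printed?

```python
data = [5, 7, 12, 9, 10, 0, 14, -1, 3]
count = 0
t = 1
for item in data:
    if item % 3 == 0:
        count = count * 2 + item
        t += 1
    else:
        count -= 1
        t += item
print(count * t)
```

3800

item=5: not %3==0, count = 0-1 = -1; t=6
item=7: not %3==0, count = (-1)-1 = -2; t=13
item=12: %3==0, count = (-2)*2+12 = 8; t=14
item=9: %3==0, count = 8*2+9 = 25; t=15
item=10: not %3==0, count = 25-1 = 24; t=25
item=0: %3==0, count = 24*2+0 = 48; t=26
item=14: not %3==0, count = 48-1 = 47; t=40
item=-1: not %3==0, count = 47-1 = 46; t=39
item=3: %3==0, count = 46*2+3 = 95; t=40
count*t = 95*40 = 3800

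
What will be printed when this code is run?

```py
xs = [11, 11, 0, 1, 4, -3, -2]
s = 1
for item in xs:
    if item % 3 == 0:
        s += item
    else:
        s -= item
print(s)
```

item=11: not %3==0, s = 1-11 = -10
item=11: not %3==0, s = (-10)-11 = -21
item=0: %3==0, s = (-21)+0 = -21
item=1: not %3==0, s = (-21)-1 = -22
item=4: not %3==0, s = (-22)-4 = -26
item=-3: %3==0, s = (-26)+(-3) = -29
item=-2: not %3==0, s = (-29)-(-2) = -27

-27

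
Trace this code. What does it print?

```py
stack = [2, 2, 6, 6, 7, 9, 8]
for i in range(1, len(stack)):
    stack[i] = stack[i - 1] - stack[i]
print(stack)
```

[2, 0, -6, -12, -19, -28, -36]

i=1: stack[1] = 2-2 = 0 → [2, 0, 6, 6, 7, 9, 8]
i=2: stack[2] = 0-6 = -6 → [2, 0, -6, 6, 7, 9, 8]
i=3: stack[3] = (-6)-6 = -12 → [2, 0, -6, -12, 7, 9, 8]
i=4: stack[4] = (-12)-7 = -19 → [2, 0, -6, -12, -19, 9, 8]
i=5: stack[5] = (-19)-9 = -28 → [2, 0, -6, -12, -19, -28, 8]
i=6: stack[6] = (-28)-8 = -36 → [2, 0, -6, -12, -19, -28, -36]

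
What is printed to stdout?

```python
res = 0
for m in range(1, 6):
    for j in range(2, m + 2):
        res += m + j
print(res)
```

105

m=1,j=2: res = 0+3 = 3
m=2,j=2: res = 3+4 = 7
m=2,j=3: res = 7+5 = 12
m=3,j=2: res = 12+5 = 17
m=3,j=3: res = 17+6 = 23
m=3,j=4: res = 23+7 = 30
m=4,j=2: res = 30+6 = 36
m=4,j=3: res = 36+7 = 43
m=4,j=4: res = 43+8 = 51
m=4,j=5: res = 51+9 = 60
m=5,j=2: res = 60+7 = 67
m=5,j=3: res = 67+8 = 75
m=5,j=4: res = 75+9 = 84
m=5,j=5: res = 84+10 = 94
m=5,j=6: res = 94+11 = 105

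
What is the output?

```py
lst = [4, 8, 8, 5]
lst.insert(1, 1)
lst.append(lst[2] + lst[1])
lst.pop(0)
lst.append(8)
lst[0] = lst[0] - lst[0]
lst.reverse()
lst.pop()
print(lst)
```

insert 1 at 1 → [4, 1, 8, 8, 5]
append lst[2]+lst[1] = 8+1 = 9 → [4, 1, 8, 8, 5, 9]
pop(0) removes 4 → [1, 8, 8, 5, 9]
append 8 → [1, 8, 8, 5, 9, 8]
lst[0] = lst[0]-lst[0] = 1-1 = 0 → [0, 8, 8, 5, 9, 8]
reverse → [8, 9, 5, 8, 8, 0]
pop() removes 0 → [8, 9, 5, 8, 8]

[8, 9, 5, 8, 8]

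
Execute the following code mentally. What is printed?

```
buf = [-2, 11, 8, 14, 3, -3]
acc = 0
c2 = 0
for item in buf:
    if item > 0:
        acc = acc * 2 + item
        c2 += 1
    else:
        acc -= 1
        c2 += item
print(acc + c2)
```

133

item=-2: not >0, acc = 0-1 = -1; c2=-2
item=11: >0, acc = (-1)*2+11 = 9; c2=-1
item=8: >0, acc = 9*2+8 = 26; c2=0
item=14: >0, acc = 26*2+14 = 66; c2=1
item=3: >0, acc = 66*2+3 = 135; c2=2
item=-3: not >0, acc = 135-1 = 134; c2=-1
acc+c2 = 134+(-1) = 133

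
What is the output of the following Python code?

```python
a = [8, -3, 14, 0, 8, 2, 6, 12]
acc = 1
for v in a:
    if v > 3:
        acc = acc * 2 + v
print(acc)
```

v=8: >3, acc = 1*2+8 = 10
v=-3: not >3
v=14: >3, acc = 10*2+14 = 34
v=0: not >3
v=8: >3, acc = 34*2+8 = 76
v=2: not >3
v=6: >3, acc = 76*2+6 = 158
v=12: >3, acc = 158*2+12 = 328

328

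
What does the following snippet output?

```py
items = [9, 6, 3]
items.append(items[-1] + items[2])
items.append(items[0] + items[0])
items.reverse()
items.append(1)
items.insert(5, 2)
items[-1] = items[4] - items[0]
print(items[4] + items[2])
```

12

append items[-1]+items[2] = 3+3 = 6 → [9, 6, 3, 6]
append items[0]+items[0] = 9+9 = 18 → [9, 6, 3, 6, 18]
reverse → [18, 6, 3, 6, 9]
append 1 → [18, 6, 3, 6, 9, 1]
insert 2 at 5 → [18, 6, 3, 6, 9, 2, 1]
items[-1] = items[4]-items[0] = 9-18 = -9 → [18, 6, 3, 6, 9, 2, -9]
items[4]+items[2] = 9+3 = 12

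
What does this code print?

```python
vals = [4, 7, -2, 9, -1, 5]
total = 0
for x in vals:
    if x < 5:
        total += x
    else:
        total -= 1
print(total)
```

x=4: <5, total = 0+4 = 4
x=7: not <5, total = 4-1 = 3
x=-2: <5, total = 3+(-2) = 1
x=9: not <5, total = 1-1 = 0
x=-1: <5, total = 0+(-1) = -1
x=5: not <5, total = (-1)-1 = -2

-2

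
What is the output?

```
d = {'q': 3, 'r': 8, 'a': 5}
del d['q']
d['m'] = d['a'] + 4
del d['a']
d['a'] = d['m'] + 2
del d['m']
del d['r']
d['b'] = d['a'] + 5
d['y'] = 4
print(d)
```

del 'q' → {'r': 8, 'a': 5}
d['m'] = d['a']+4 = 9 → {'r': 8, 'a': 5, 'm': 9}
del 'a' → {'r': 8, 'm': 9}
d['a'] = d['m']+2 = 11 → {'r': 8, 'm': 9, 'a': 11}
del 'm' → {'r': 8, 'a': 11}
del 'r' → {'a': 11}
d['b'] = d['a']+5 = 16 → {'a': 11, 'b': 16}
d['y'] = 4 → {'a': 11, 'b': 16, 'y': 4}

{'a': 11, 'b': 16, 'y': 4}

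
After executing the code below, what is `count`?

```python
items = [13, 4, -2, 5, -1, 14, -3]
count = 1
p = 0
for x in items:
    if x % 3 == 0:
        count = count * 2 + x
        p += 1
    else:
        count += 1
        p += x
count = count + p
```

45

x=13: not %3==0, count = 1+1 = 2; p=13
x=4: not %3==0, count = 2+1 = 3; p=17
x=-2: not %3==0, count = 3+1 = 4; p=15
x=5: not %3==0, count = 4+1 = 5; p=20
x=-1: not %3==0, count = 5+1 = 6; p=19
x=14: not %3==0, count = 6+1 = 7; p=33
x=-3: %3==0, count = 7*2+(-3) = 11; p=34
count+p = 11+34 = 45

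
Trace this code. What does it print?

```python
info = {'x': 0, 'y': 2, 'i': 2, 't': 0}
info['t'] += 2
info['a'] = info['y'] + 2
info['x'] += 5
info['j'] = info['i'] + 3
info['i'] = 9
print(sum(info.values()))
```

27

info['t'] = 0+2 = 2 → {'x': 0, 'y': 2, 'i': 2, 't': 2}
info['a'] = info['y']+2 = 4 → {'x': 0, 'y': 2, 'i': 2, 't': 2, 'a': 4}
info['x'] = 0+5 = 5 → {'x': 5, 'y': 2, 'i': 2, 't': 2, 'a': 4}
info['j'] = info['i']+3 = 5 → {'x': 5, 'y': 2, 'i': 2, 't': 2, 'a': 4, 'j': 5}
info['i'] = 9 → {'x': 5, 'y': 2, 'i': 9, 't': 2, 'a': 4, 'j': 5}
sum of values = 27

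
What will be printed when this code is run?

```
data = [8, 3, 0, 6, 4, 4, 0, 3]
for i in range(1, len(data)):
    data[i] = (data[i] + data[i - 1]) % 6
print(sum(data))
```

32

i=1: data[1] = (3+8)%6 = 5 → [8, 5, 0, 6, 4, 4, 0, 3]
i=2: data[2] = (0+5)%6 = 5 → [8, 5, 5, 6, 4, 4, 0, 3]
i=3: data[3] = (6+5)%6 = 5 → [8, 5, 5, 5, 4, 4, 0, 3]
i=4: data[4] = (4+5)%6 = 3 → [8, 5, 5, 5, 3, 4, 0, 3]
i=5: data[5] = (4+3)%6 = 1 → [8, 5, 5, 5, 3, 1, 0, 3]
i=6: data[6] = (0+1)%6 = 1 → [8, 5, 5, 5, 3, 1, 1, 3]
i=7: data[7] = (3+1)%6 = 4 → [8, 5, 5, 5, 3, 1, 1, 4]
sum = 32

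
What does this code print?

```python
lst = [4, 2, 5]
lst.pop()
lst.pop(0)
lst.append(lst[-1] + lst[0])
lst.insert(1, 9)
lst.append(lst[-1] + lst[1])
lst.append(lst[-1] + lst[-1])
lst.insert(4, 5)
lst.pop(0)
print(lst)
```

pop() removes 5 → [4, 2]
pop(0) removes 4 → [2]
append lst[-1]+lst[0] = 2+2 = 4 → [2, 4]
insert 9 at 1 → [2, 9, 4]
append lst[-1]+lst[1] = 4+9 = 13 → [2, 9, 4, 13]
append lst[-1]+lst[-1] = 13+13 = 26 → [2, 9, 4, 13, 26]
insert 5 at 4 → [2, 9, 4, 13, 5, 26]
pop(0) removes 2 → [9, 4, 13, 5, 26]

[9, 4, 13, 5, 26]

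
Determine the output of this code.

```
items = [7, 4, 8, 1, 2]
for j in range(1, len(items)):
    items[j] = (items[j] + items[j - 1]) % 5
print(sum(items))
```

14

j=1: items[1] = (4+7)%5 = 1 → [7, 1, 8, 1, 2]
j=2: items[2] = (8+1)%5 = 4 → [7, 1, 4, 1, 2]
j=3: items[3] = (1+4)%5 = 0 → [7, 1, 4, 0, 2]
j=4: items[4] = (2+0)%5 = 2 → [7, 1, 4, 0, 2]
sum = 14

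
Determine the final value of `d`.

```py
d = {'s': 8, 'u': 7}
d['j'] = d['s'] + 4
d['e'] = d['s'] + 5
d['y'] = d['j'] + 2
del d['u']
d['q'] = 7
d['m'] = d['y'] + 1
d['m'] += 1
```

d['j'] = d['s']+4 = 12 → {'s': 8, 'u': 7, 'j': 12}
d['e'] = d['s']+5 = 13 → {'s': 8, 'u': 7, 'j': 12, 'e': 13}
d['y'] = d['j']+2 = 14 → {'s': 8, 'u': 7, 'j': 12, 'e': 13, 'y': 14}
del 'u' → {'s': 8, 'j': 12, 'e': 13, 'y': 14}
d['q'] = 7 → {'s': 8, 'j': 12, 'e': 13, 'y': 14, 'q': 7}
d['m'] = d['y']+1 = 15 → {'s': 8, 'j': 12, 'e': 13, 'y': 14, 'q': 7, 'm': 15}
d['m'] = 15+1 = 16 → {'s': 8, 'j': 12, 'e': 13, 'y': 14, 'q': 7, 'm': 16}

{'s': 8, 'j': 12, 'e': 13, 'y': 14, 'q': 7, 'm': 16}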